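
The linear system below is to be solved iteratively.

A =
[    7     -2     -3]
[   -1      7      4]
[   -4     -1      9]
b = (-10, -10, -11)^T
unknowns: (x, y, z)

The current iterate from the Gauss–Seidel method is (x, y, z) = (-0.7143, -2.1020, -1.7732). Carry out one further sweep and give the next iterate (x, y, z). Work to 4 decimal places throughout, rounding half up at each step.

(-2.7891, -0.8138, -2.5522)

One sweep:
  x = (-10 - (-2)·-2.1020 - (-3)·-1.7732) / (7) = -2.7891
  y = (-10 - (-1)·-2.7891 - (4)·-1.7732) / (7) = -0.8138
  z = (-11 - (-4)·-2.7891 - (-1)·-0.8138) / (9) = -2.5522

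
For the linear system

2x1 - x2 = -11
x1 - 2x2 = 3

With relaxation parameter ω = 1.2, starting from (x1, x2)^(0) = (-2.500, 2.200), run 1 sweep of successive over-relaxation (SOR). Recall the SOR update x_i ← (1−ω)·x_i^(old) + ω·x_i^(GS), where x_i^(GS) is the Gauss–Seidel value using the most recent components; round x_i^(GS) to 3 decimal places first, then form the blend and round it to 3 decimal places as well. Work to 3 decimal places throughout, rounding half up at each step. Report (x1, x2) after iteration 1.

Iteration 1:
  x1: GS value = (-11 - (-1)·2.200) / (2) = -4.400;  x1 ← (1−ω)·-2.500 + ω·-4.400 = -4.780
  x2: GS value = (3 - (1)·-4.780) / (-2) = -3.890;  x2 ← (1−ω)·2.200 + ω·-3.890 = -5.108

(-4.780, -5.108)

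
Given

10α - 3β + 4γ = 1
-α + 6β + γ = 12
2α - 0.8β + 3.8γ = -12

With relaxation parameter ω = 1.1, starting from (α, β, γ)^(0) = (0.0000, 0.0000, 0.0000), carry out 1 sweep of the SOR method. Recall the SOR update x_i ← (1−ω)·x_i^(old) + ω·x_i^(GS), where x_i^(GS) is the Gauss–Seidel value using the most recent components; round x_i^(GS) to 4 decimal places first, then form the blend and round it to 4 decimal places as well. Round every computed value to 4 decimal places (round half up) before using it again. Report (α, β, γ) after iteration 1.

(0.1100, 2.2201, -3.0232)

Iteration 1:
  α: GS value = (1 - (-3)·0.0000 - (4)·0.0000) / (10) = 0.1000;  α ← (1−ω)·0.0000 + ω·0.1000 = 0.1100
  β: GS value = (12 - (-1)·0.1100 - (1)·0.0000) / (6) = 2.0183;  β ← (1−ω)·0.0000 + ω·2.0183 = 2.2201
  γ: GS value = (-12 - (2)·0.1100 - (-0.8)·2.2201) / (3.8) = -2.7484;  γ ← (1−ω)·0.0000 + ω·-2.7484 = -3.0232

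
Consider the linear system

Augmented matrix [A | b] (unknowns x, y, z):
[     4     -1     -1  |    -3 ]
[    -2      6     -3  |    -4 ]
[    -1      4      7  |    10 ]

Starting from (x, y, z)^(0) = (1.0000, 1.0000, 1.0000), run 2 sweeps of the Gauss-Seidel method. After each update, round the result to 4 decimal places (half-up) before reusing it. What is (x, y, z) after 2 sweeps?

Iteration 1:
  x = (-3 - (-1)·1.0000 - (-1)·1.0000) / (4) = -0.2500
  y = (-4 - (-2)·-0.2500 - (-3)·1.0000) / (6) = -0.2500
  z = (10 - (-1)·-0.2500 - (4)·-0.2500) / (7) = 1.5357
Iteration 2:
  x = (-3 - (-1)·-0.2500 - (-1)·1.5357) / (4) = -0.4286
  y = (-4 - (-2)·-0.4286 - (-3)·1.5357) / (6) = -0.0417
  z = (10 - (-1)·-0.4286 - (4)·-0.0417) / (7) = 1.3912

(-0.4286, -0.0417, 1.3912)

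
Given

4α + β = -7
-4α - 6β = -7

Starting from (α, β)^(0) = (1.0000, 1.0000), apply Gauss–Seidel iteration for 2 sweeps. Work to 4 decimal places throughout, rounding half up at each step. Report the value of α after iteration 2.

-2.3750

Iteration 1:
  α = (-7 - (1)·1.0000) / (4) = -2.0000
  β = (-7 - (-4)·-2.0000) / (-6) = 2.5000
Iteration 2:
  α = (-7 - (1)·2.5000) / (4) = -2.3750
  β = (-7 - (-4)·-2.3750) / (-6) = 2.7500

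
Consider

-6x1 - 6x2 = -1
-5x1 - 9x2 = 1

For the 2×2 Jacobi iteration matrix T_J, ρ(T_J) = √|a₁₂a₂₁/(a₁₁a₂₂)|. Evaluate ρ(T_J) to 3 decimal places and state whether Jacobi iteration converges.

a₁₂a₂₁/(a₁₁a₂₂) = (-6)·(-5) / ((-6)·(-9)) = 0.555556
ρ = √|0.555556| = √0.555556 = 0.745
ρ < 1, so Jacobi converges

0.745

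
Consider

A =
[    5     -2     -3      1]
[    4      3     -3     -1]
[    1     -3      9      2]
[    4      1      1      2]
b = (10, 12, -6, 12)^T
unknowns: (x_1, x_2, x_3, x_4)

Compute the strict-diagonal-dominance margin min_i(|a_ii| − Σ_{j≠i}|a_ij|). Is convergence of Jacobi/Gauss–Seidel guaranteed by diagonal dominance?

-5

row 1: |5| − (2+3+1) = -1
row 2: |3| − (4+3+1) = -5
row 3: |9| − (1+3+2) = 3
row 4: |2| − (4+1+1) = -4
minimum over rows = -5 → not strictly diagonally dominant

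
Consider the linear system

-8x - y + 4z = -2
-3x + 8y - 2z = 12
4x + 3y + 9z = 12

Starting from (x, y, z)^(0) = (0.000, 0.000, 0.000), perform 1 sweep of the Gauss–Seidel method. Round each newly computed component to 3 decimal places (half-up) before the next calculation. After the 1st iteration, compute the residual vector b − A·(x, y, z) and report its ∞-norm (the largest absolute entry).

1.380

Iteration 1:
  x = (-2 - (-1)·0.000 - (4)·0.000) / (-8) = 0.250
  y = (12 - (-3)·0.250 - (-2)·0.000) / (8) = 1.594
  z = (12 - (4)·0.250 - (3)·1.594) / (9) = 0.691
Residual b − A·x = (-1.170, 1.380, -0.001); ∞-norm = 1.380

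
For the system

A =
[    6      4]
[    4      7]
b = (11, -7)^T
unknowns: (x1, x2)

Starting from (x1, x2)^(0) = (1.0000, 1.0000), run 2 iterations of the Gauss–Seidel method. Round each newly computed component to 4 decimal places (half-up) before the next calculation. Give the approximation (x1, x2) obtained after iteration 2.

(2.9445, -2.6826)

Iteration 1:
  x1 = (11 - (4)·1.0000) / (6) = 1.1667
  x2 = (-7 - (4)·1.1667) / (7) = -1.6667
Iteration 2:
  x1 = (11 - (4)·-1.6667) / (6) = 2.9445
  x2 = (-7 - (4)·2.9445) / (7) = -2.6826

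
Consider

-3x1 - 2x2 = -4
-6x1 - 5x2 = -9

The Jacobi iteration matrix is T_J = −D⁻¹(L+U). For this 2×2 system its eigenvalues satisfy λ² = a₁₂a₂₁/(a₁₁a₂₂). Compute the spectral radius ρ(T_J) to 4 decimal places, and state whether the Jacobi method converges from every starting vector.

0.8944

a₁₂a₂₁/(a₁₁a₂₂) = (-2)·(-6) / ((-3)·(-5)) = 0.800000
ρ = √|0.800000| = √0.800000 = 0.8944
ρ < 1, so Jacobi converges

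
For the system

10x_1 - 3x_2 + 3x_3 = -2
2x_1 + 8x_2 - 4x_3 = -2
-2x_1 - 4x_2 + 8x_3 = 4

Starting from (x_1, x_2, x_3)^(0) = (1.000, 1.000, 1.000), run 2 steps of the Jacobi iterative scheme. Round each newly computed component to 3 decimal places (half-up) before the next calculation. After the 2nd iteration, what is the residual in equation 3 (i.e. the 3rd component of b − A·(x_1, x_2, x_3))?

0.950

Iteration 1:
  x_1 = (-2 - (-3)·1.000 - (3)·1.000) / (10) = -0.200
  x_2 = (-2 - (2)·1.000 - (-4)·1.000) / (8) = 0.000
  x_3 = (4 - (-2)·1.000 - (-4)·1.000) / (8) = 1.250
Iteration 2:
  x_1 = (-2 - (-3)·0.000 - (3)·1.250) / (10) = -0.575
  x_2 = (-2 - (2)·-0.200 - (-4)·1.250) / (8) = 0.425
  x_3 = (4 - (-2)·-0.200 - (-4)·0.000) / (8) = 0.450
Residual b − A·x = (3.675, -2.450, 0.950)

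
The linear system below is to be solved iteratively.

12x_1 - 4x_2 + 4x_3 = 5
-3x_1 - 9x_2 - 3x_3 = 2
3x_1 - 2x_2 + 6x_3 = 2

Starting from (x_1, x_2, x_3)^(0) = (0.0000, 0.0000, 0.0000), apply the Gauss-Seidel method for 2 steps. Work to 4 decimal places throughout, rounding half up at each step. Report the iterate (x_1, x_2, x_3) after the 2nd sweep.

(0.2948, -0.3220, 0.0786)

Iteration 1:
  x_1 = (5 - (-4)·0.0000 - (4)·0.0000) / (12) = 0.4167
  x_2 = (2 - (-3)·0.4167 - (-3)·0.0000) / (-9) = -0.3611
  x_3 = (2 - (3)·0.4167 - (-2)·-0.3611) / (6) = 0.0046
Iteration 2:
  x_1 = (5 - (-4)·-0.3611 - (4)·0.0046) / (12) = 0.2948
  x_2 = (2 - (-3)·0.2948 - (-3)·0.0046) / (-9) = -0.3220
  x_3 = (2 - (3)·0.2948 - (-2)·-0.3220) / (6) = 0.0786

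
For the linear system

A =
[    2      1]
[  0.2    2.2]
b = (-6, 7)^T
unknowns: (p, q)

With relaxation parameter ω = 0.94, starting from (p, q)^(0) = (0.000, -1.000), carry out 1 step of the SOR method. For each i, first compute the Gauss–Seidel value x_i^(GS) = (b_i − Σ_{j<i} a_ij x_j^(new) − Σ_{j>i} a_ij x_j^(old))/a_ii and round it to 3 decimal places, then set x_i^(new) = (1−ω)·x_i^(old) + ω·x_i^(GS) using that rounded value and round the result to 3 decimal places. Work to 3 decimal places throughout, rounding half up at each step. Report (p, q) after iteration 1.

Iteration 1:
  p: GS value = (-6 - (1)·-1.000) / (2) = -2.500;  p ← (1−ω)·0.000 + ω·-2.500 = -2.350
  q: GS value = (7 - (0.2)·-2.350) / (2.2) = 3.395;  q ← (1−ω)·-1.000 + ω·3.395 = 3.131

(-2.350, 3.131)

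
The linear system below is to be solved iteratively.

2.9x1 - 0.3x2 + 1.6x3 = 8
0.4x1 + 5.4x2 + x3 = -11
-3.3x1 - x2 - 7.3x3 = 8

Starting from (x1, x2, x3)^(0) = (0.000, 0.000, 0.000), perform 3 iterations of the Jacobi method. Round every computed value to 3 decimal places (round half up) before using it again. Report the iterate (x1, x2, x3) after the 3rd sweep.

Iteration 1:
  x1 = (8 - (-0.3)·0.000 - (1.6)·0.000) / (2.9) = 2.759
  x2 = (-11 - (0.4)·0.000 - (1)·0.000) / (5.4) = -2.037
  x3 = (8 - (-3.3)·0.000 - (-1)·0.000) / (-7.3) = -1.096
Iteration 2:
  x1 = (8 - (-0.3)·-2.037 - (1.6)·-1.096) / (2.9) = 3.153
  x2 = (-11 - (0.4)·2.759 - (1)·-1.096) / (5.4) = -2.038
  x3 = (8 - (-3.3)·2.759 - (-1)·-2.037) / (-7.3) = -2.064
Iteration 3:
  x1 = (8 - (-0.3)·-2.038 - (1.6)·-2.064) / (2.9) = 3.687
  x2 = (-11 - (0.4)·3.153 - (1)·-2.064) / (5.4) = -1.888
  x3 = (8 - (-3.3)·3.153 - (-1)·-2.038) / (-7.3) = -2.242

(3.687, -1.888, -2.242)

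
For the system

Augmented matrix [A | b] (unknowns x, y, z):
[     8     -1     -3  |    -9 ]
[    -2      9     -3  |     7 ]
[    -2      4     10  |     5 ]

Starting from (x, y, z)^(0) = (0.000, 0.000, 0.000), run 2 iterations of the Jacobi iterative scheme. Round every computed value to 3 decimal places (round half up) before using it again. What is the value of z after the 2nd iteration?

Iteration 1:
  x = (-9 - (-1)·0.000 - (-3)·0.000) / (8) = -1.125
  y = (7 - (-2)·0.000 - (-3)·0.000) / (9) = 0.778
  z = (5 - (-2)·0.000 - (4)·0.000) / (10) = 0.500
Iteration 2:
  x = (-9 - (-1)·0.778 - (-3)·0.500) / (8) = -0.840
  y = (7 - (-2)·-1.125 - (-3)·0.500) / (9) = 0.694
  z = (5 - (-2)·-1.125 - (4)·0.778) / (10) = -0.036

-0.036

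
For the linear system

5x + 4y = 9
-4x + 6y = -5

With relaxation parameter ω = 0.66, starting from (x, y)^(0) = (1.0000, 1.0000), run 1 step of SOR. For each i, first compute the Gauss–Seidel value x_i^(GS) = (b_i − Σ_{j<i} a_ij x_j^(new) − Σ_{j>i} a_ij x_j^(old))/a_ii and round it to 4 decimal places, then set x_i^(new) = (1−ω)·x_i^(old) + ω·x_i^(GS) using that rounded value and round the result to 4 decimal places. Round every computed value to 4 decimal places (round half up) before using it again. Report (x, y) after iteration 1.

(1.0000, 0.2300)

Iteration 1:
  x: GS value = (9 - (4)·1.0000) / (5) = 1.0000;  x ← (1−ω)·1.0000 + ω·1.0000 = 1.0000
  y: GS value = (-5 - (-4)·1.0000) / (6) = -0.1667;  y ← (1−ω)·1.0000 + ω·-0.1667 = 0.2300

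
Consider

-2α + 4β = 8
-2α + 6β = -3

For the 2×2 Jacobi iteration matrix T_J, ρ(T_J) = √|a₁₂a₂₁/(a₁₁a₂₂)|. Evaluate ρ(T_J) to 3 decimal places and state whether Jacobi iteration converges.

0.816

a₁₂a₂₁/(a₁₁a₂₂) = (4)·(-2) / ((-2)·(6)) = 0.666667
ρ = √|0.666667| = √0.666667 = 0.816
ρ < 1, so Jacobi converges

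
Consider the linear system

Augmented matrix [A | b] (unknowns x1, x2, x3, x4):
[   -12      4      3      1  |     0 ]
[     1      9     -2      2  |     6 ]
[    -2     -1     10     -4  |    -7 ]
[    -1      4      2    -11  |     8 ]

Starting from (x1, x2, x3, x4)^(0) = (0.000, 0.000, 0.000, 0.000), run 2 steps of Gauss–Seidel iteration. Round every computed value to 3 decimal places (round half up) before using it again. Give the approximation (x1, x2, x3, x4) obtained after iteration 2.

(0.014, 0.658, -0.871, -0.648)

Iteration 1:
  x1 = (0 - (4)·0.000 - (3)·0.000 - (1)·0.000) / (-12) = 0.000
  x2 = (6 - (1)·0.000 - (-2)·0.000 - (2)·0.000) / (9) = 0.667
  x3 = (-7 - (-2)·0.000 - (-1)·0.667 - (-4)·0.000) / (10) = -0.633
  x4 = (8 - (-1)·0.000 - (4)·0.667 - (2)·-0.633) / (-11) = -0.600
Iteration 2:
  x1 = (0 - (4)·0.667 - (3)·-0.633 - (1)·-0.600) / (-12) = 0.014
  x2 = (6 - (1)·0.014 - (-2)·-0.633 - (2)·-0.600) / (9) = 0.658
  x3 = (-7 - (-2)·0.014 - (-1)·0.658 - (-4)·-0.600) / (10) = -0.871
  x4 = (8 - (-1)·0.014 - (4)·0.658 - (2)·-0.871) / (-11) = -0.648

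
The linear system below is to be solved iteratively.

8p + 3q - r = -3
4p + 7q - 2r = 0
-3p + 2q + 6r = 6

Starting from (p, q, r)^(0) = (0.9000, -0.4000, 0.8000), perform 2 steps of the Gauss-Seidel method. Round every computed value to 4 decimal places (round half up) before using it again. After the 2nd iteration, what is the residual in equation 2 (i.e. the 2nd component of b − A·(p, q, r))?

-0.3630

Iteration 1:
  p = (-3 - (3)·-0.4000 - (-1)·0.8000) / (8) = -0.1250
  q = (0 - (4)·-0.1250 - (-2)·0.8000) / (7) = 0.3000
  r = (6 - (-3)·-0.1250 - (2)·0.3000) / (6) = 0.8375
Iteration 2:
  p = (-3 - (3)·0.3000 - (-1)·0.8375) / (8) = -0.3828
  q = (0 - (4)·-0.3828 - (-2)·0.8375) / (7) = 0.4580
  r = (6 - (-3)·-0.3828 - (2)·0.4580) / (6) = 0.6559
Residual b − A·x = (-0.6557, -0.3630, 0.0002)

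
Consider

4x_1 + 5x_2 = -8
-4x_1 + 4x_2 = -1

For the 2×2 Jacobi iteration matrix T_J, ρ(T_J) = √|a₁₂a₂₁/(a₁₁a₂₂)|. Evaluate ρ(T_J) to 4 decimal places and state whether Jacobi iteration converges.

a₁₂a₂₁/(a₁₁a₂₂) = (5)·(-4) / ((4)·(4)) = -1.250000
ρ = √|-1.250000| = √1.250000 = 1.1180
ρ > 1, so Jacobi diverges

1.1180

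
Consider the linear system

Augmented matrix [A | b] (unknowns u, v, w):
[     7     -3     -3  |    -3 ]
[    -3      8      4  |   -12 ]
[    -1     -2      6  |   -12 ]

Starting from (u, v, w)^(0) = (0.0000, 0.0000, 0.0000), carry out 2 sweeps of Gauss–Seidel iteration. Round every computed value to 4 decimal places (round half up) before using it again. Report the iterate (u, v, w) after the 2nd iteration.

Iteration 1:
  u = (-3 - (-3)·0.0000 - (-3)·0.0000) / (7) = -0.4286
  v = (-12 - (-3)·-0.4286 - (4)·0.0000) / (8) = -1.6607
  w = (-12 - (-1)·-0.4286 - (-2)·-1.6607) / (6) = -2.6250
Iteration 2:
  u = (-3 - (-3)·-1.6607 - (-3)·-2.6250) / (7) = -2.2653
  v = (-12 - (-3)·-2.2653 - (4)·-2.6250) / (8) = -1.0370
  w = (-12 - (-1)·-2.2653 - (-2)·-1.0370) / (6) = -2.7232

(-2.2653, -1.0370, -2.7232)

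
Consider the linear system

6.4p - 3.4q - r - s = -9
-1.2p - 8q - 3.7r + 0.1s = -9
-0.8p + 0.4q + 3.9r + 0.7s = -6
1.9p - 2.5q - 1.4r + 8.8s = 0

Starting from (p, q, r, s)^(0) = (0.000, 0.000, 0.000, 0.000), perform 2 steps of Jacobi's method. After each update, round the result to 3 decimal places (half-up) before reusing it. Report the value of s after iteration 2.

Iteration 1:
  p = (-9 - (-3.4)·0.000 - (-1)·0.000 - (-1)·0.000) / (6.4) = -1.406
  q = (-9 - (-1.2)·0.000 - (-3.7)·0.000 - (0.1)·0.000) / (-8) = 1.125
  r = (-6 - (-0.8)·0.000 - (0.4)·0.000 - (0.7)·0.000) / (3.9) = -1.538
  s = (0 - (1.9)·0.000 - (-2.5)·0.000 - (-1.4)·0.000) / (8.8) = 0.000
Iteration 2:
  p = (-9 - (-3.4)·1.125 - (-1)·-1.538 - (-1)·0.000) / (6.4) = -1.049
  q = (-9 - (-1.2)·-1.406 - (-3.7)·-1.538 - (0.1)·0.000) / (-8) = 2.047
  r = (-6 - (-0.8)·-1.406 - (0.4)·1.125 - (0.7)·0.000) / (3.9) = -1.942
  s = (0 - (1.9)·-1.406 - (-2.5)·1.125 - (-1.4)·-1.538) / (8.8) = 0.378

0.378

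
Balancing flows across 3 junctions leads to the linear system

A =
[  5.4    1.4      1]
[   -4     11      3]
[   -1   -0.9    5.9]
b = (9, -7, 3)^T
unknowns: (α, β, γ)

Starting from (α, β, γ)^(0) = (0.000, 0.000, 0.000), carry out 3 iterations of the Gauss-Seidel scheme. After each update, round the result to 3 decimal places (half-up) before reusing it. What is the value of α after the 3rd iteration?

1.609

Iteration 1:
  α = (9 - (1.4)·0.000 - (1)·0.000) / (5.4) = 1.667
  β = (-7 - (-4)·1.667 - (3)·0.000) / (11) = -0.030
  γ = (3 - (-1)·1.667 - (-0.9)·-0.030) / (5.9) = 0.786
Iteration 2:
  α = (9 - (1.4)·-0.030 - (1)·0.786) / (5.4) = 1.529
  β = (-7 - (-4)·1.529 - (3)·0.786) / (11) = -0.295
  γ = (3 - (-1)·1.529 - (-0.9)·-0.295) / (5.9) = 0.723
Iteration 3:
  α = (9 - (1.4)·-0.295 - (1)·0.723) / (5.4) = 1.609
  β = (-7 - (-4)·1.609 - (3)·0.723) / (11) = -0.248
  γ = (3 - (-1)·1.609 - (-0.9)·-0.248) / (5.9) = 0.743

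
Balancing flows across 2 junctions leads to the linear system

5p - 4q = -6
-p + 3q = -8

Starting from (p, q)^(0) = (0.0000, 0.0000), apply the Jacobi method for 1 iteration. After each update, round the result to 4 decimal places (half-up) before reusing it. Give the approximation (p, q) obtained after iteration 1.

Iteration 1:
  p = (-6 - (-4)·0.0000) / (5) = -1.2000
  q = (-8 - (-1)·0.0000) / (3) = -2.6667

(-1.2000, -2.6667)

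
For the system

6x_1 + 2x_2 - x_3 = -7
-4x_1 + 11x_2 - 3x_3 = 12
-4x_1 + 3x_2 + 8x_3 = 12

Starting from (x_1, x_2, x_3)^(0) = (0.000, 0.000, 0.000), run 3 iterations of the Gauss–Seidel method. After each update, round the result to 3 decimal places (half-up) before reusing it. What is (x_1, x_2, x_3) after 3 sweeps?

(-1.343, 0.755, 0.545)

Iteration 1:
  x_1 = (-7 - (2)·0.000 - (-1)·0.000) / (6) = -1.167
  x_2 = (12 - (-4)·-1.167 - (-3)·0.000) / (11) = 0.667
  x_3 = (12 - (-4)·-1.167 - (3)·0.667) / (8) = 0.666
Iteration 2:
  x_1 = (-7 - (2)·0.667 - (-1)·0.666) / (6) = -1.278
  x_2 = (12 - (-4)·-1.278 - (-3)·0.666) / (11) = 0.808
  x_3 = (12 - (-4)·-1.278 - (3)·0.808) / (8) = 0.558
Iteration 3:
  x_1 = (-7 - (2)·0.808 - (-1)·0.558) / (6) = -1.343
  x_2 = (12 - (-4)·-1.343 - (-3)·0.558) / (11) = 0.755
  x_3 = (12 - (-4)·-1.343 - (3)·0.755) / (8) = 0.545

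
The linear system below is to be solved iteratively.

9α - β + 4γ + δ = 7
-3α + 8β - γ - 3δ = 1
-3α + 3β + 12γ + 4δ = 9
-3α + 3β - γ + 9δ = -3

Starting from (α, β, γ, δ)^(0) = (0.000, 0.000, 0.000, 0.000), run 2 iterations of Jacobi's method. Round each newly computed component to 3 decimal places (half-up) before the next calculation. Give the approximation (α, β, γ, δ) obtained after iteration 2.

Iteration 1:
  α = (7 - (-1)·0.000 - (4)·0.000 - (1)·0.000) / (9) = 0.778
  β = (1 - (-3)·0.000 - (-1)·0.000 - (-3)·0.000) / (8) = 0.125
  γ = (9 - (-3)·0.000 - (3)·0.000 - (4)·0.000) / (12) = 0.750
  δ = (-3 - (-3)·0.000 - (3)·0.000 - (-1)·0.000) / (9) = -0.333
Iteration 2:
  α = (7 - (-1)·0.125 - (4)·0.750 - (1)·-0.333) / (9) = 0.495
  β = (1 - (-3)·0.778 - (-1)·0.750 - (-3)·-0.333) / (8) = 0.386
  γ = (9 - (-3)·0.778 - (3)·0.125 - (4)·-0.333) / (12) = 1.024
  δ = (-3 - (-3)·0.778 - (3)·0.125 - (-1)·0.750) / (9) = -0.032

(0.495, 0.386, 1.024, -0.032)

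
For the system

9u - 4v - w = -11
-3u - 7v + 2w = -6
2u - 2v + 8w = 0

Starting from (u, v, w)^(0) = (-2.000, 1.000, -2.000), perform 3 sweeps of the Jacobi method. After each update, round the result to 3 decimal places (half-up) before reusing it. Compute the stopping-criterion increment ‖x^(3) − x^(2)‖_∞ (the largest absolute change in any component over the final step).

0.219

Iteration 1:
  u = (-11 - (-4)·1.000 - (-1)·-2.000) / (9) = -1.000
  v = (-6 - (-3)·-2.000 - (2)·-2.000) / (-7) = 1.143
  w = (0 - (2)·-2.000 - (-2)·1.000) / (8) = 0.750
Iteration 2:
  u = (-11 - (-4)·1.143 - (-1)·0.750) / (9) = -0.631
  v = (-6 - (-3)·-1.000 - (2)·0.750) / (-7) = 1.500
  w = (0 - (2)·-1.000 - (-2)·1.143) / (8) = 0.536
Iteration 3:
  u = (-11 - (-4)·1.500 - (-1)·0.536) / (9) = -0.496
  v = (-6 - (-3)·-0.631 - (2)·0.536) / (-7) = 1.281
  w = (0 - (2)·-0.631 - (-2)·1.500) / (8) = 0.533
Change: (0.135, -0.219, -0.003) → max |·| = 0.219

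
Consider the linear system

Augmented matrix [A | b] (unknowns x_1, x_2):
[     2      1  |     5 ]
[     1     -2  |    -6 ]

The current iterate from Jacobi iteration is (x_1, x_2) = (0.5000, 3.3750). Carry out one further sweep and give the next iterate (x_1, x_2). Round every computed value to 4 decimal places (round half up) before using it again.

(0.8125, 3.2500)

One sweep:
  x_1 = (5 - (1)·3.3750) / (2) = 0.8125
  x_2 = (-6 - (1)·0.5000) / (-2) = 3.2500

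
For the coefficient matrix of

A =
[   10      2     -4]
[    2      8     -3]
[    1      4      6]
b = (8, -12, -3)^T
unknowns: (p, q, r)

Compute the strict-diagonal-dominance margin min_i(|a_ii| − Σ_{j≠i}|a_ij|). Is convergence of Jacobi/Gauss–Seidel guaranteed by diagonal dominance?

row 1: |10| − (2+4) = 4
row 2: |8| − (2+3) = 3
row 3: |6| − (1+4) = 1
minimum over rows = 1 → strictly diagonally dominant (convergence guaranteed)

1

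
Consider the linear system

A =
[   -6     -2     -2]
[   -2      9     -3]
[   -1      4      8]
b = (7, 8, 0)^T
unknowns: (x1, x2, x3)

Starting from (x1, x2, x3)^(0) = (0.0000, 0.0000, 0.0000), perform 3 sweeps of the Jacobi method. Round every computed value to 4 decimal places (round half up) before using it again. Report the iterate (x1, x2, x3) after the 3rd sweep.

(-1.1798, 0.3670, -0.4977)

Iteration 1:
  x1 = (7 - (-2)·0.0000 - (-2)·0.0000) / (-6) = -1.1667
  x2 = (8 - (-2)·0.0000 - (-3)·0.0000) / (9) = 0.8889
  x3 = (0 - (-1)·0.0000 - (4)·0.0000) / (8) = 0.0000
Iteration 2:
  x1 = (7 - (-2)·0.8889 - (-2)·0.0000) / (-6) = -1.4630
  x2 = (8 - (-2)·-1.1667 - (-3)·0.0000) / (9) = 0.6296
  x3 = (0 - (-1)·-1.1667 - (4)·0.8889) / (8) = -0.5903
Iteration 3:
  x1 = (7 - (-2)·0.6296 - (-2)·-0.5903) / (-6) = -1.1798
  x2 = (8 - (-2)·-1.4630 - (-3)·-0.5903) / (9) = 0.3670
  x3 = (0 - (-1)·-1.4630 - (4)·0.6296) / (8) = -0.4977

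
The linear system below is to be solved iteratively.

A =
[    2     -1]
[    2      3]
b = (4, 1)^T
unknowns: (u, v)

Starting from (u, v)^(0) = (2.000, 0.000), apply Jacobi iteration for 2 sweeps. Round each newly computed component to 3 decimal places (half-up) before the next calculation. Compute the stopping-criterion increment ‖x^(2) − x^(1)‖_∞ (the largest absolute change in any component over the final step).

0.500

Iteration 1:
  u = (4 - (-1)·0.000) / (2) = 2.000
  v = (1 - (2)·2.000) / (3) = -1.000
Iteration 2:
  u = (4 - (-1)·-1.000) / (2) = 1.500
  v = (1 - (2)·2.000) / (3) = -1.000
Change: (-0.500, 0.000) → max |·| = 0.500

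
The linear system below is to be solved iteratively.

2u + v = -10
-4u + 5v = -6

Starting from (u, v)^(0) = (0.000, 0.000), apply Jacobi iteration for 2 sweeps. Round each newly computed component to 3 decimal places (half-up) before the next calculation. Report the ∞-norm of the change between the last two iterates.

Iteration 1:
  u = (-10 - (1)·0.000) / (2) = -5.000
  v = (-6 - (-4)·0.000) / (5) = -1.200
Iteration 2:
  u = (-10 - (1)·-1.200) / (2) = -4.400
  v = (-6 - (-4)·-5.000) / (5) = -5.200
Change: (0.600, -4.000) → max |·| = 4.000

4.000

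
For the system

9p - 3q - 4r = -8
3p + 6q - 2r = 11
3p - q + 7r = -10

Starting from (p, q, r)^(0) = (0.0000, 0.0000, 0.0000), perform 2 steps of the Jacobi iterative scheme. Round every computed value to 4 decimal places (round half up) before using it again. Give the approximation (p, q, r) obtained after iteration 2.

(-0.9127, 1.8016, -0.7857)

Iteration 1:
  p = (-8 - (-3)·0.0000 - (-4)·0.0000) / (9) = -0.8889
  q = (11 - (3)·0.0000 - (-2)·0.0000) / (6) = 1.8333
  r = (-10 - (3)·0.0000 - (-1)·0.0000) / (7) = -1.4286
Iteration 2:
  p = (-8 - (-3)·1.8333 - (-4)·-1.4286) / (9) = -0.9127
  q = (11 - (3)·-0.8889 - (-2)·-1.4286) / (6) = 1.8016
  r = (-10 - (3)·-0.8889 - (-1)·1.8333) / (7) = -0.7857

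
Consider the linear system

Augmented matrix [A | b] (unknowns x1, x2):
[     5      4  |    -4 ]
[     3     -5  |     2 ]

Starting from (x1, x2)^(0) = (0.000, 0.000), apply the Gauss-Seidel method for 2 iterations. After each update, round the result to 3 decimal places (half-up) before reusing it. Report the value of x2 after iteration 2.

-0.458

Iteration 1:
  x1 = (-4 - (4)·0.000) / (5) = -0.800
  x2 = (2 - (3)·-0.800) / (-5) = -0.880
Iteration 2:
  x1 = (-4 - (4)·-0.880) / (5) = -0.096
  x2 = (2 - (3)·-0.096) / (-5) = -0.458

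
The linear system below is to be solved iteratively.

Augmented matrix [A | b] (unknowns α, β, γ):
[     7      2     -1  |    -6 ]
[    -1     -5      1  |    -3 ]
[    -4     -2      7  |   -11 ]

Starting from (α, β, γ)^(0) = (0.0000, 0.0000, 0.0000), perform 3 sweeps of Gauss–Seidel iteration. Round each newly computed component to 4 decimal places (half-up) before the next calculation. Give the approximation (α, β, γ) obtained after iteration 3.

(-1.3135, 0.4238, -2.2009)

Iteration 1:
  α = (-6 - (2)·0.0000 - (-1)·0.0000) / (7) = -0.8571
  β = (-3 - (-1)·-0.8571 - (1)·0.0000) / (-5) = 0.7714
  γ = (-11 - (-4)·-0.8571 - (-2)·0.7714) / (7) = -1.8408
Iteration 2:
  α = (-6 - (2)·0.7714 - (-1)·-1.8408) / (7) = -1.3405
  β = (-3 - (-1)·-1.3405 - (1)·-1.8408) / (-5) = 0.4999
  γ = (-11 - (-4)·-1.3405 - (-2)·0.4999) / (7) = -2.1946
Iteration 3:
  α = (-6 - (2)·0.4999 - (-1)·-2.1946) / (7) = -1.3135
  β = (-3 - (-1)·-1.3135 - (1)·-2.1946) / (-5) = 0.4238
  γ = (-11 - (-4)·-1.3135 - (-2)·0.4238) / (7) = -2.2009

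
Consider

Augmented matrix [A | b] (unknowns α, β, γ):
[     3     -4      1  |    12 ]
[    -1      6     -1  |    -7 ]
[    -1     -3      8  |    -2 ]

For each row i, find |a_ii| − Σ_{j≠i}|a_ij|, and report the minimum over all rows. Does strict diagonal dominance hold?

-2

row 1: |3| − (4+1) = -2
row 2: |6| − (1+1) = 4
row 3: |8| − (1+3) = 4
minimum over rows = -2 → not strictly diagonally dominant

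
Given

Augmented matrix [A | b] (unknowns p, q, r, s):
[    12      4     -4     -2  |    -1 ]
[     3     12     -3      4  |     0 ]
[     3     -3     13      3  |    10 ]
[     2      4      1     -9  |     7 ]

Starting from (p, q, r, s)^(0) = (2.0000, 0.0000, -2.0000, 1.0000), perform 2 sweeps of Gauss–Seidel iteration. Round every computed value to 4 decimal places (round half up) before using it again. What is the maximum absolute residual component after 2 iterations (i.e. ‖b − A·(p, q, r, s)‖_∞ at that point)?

2.2342

Iteration 1:
  p = (-1 - (4)·0.0000 - (-4)·-2.0000 - (-2)·1.0000) / (12) = -0.5833
  q = (0 - (3)·-0.5833 - (-3)·-2.0000 - (4)·1.0000) / (12) = -0.6875
  r = (10 - (3)·-0.5833 - (-3)·-0.6875 - (3)·1.0000) / (13) = 0.5144
  s = (7 - (2)·-0.5833 - (4)·-0.6875 - (1)·0.5144) / (-9) = -1.1558
Iteration 2:
  p = (-1 - (4)·-0.6875 - (-4)·0.5144 - (-2)·-1.1558) / (12) = 0.1247
  q = (0 - (3)·0.1247 - (-3)·0.5144 - (4)·-1.1558) / (12) = 0.4827
  r = (10 - (3)·0.1247 - (-3)·0.4827 - (3)·-1.1558) / (13) = 1.1186
  s = (7 - (2)·0.1247 - (4)·0.4827 - (1)·1.1186) / (-9) = -0.4112
Residual b − A·x = (-0.7752, -1.1659, -2.2342, 0.0004); ∞-norm = 2.2342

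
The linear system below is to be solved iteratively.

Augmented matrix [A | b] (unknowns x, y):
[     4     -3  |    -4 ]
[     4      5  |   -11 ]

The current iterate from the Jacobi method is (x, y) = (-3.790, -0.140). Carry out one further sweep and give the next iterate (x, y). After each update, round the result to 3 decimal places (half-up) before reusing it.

(-1.105, 0.832)

One sweep:
  x = (-4 - (-3)·-0.140) / (4) = -1.105
  y = (-11 - (4)·-3.790) / (5) = 0.832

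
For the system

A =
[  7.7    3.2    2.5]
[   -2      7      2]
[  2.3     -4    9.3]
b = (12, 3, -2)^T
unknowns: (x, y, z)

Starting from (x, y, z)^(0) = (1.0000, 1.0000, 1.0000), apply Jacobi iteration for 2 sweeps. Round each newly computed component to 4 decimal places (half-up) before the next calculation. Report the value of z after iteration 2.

-0.2331

Iteration 1:
  x = (12 - (3.2)·1.0000 - (2.5)·1.0000) / (7.7) = 0.8182
  y = (3 - (-2)·1.0000 - (2)·1.0000) / (7) = 0.4286
  z = (-2 - (2.3)·1.0000 - (-4)·1.0000) / (9.3) = -0.0323
Iteration 2:
  x = (12 - (3.2)·0.4286 - (2.5)·-0.0323) / (7.7) = 1.3908
  y = (3 - (-2)·0.8182 - (2)·-0.0323) / (7) = 0.6716
  z = (-2 - (2.3)·0.8182 - (-4)·0.4286) / (9.3) = -0.2331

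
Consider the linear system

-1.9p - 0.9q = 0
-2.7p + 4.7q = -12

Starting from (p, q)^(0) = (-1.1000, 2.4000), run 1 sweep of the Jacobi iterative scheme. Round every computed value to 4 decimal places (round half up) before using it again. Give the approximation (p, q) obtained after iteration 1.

(-1.1368, -3.1851)

Iteration 1:
  p = (0 - (-0.9)·2.4000) / (-1.9) = -1.1368
  q = (-12 - (-2.7)·-1.1000) / (4.7) = -3.1851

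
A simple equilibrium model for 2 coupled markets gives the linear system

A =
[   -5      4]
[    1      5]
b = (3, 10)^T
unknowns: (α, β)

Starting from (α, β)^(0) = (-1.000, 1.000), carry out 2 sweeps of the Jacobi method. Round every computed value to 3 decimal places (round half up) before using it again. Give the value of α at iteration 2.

1.160

Iteration 1:
  α = (3 - (4)·1.000) / (-5) = 0.200
  β = (10 - (1)·-1.000) / (5) = 2.200
Iteration 2:
  α = (3 - (4)·2.200) / (-5) = 1.160
  β = (10 - (1)·0.200) / (5) = 1.960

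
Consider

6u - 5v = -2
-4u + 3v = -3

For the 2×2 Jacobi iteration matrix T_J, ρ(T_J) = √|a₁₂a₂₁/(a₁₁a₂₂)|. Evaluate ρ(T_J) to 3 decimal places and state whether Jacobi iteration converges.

1.054

a₁₂a₂₁/(a₁₁a₂₂) = (-5)·(-4) / ((6)·(3)) = 1.111111
ρ = √|1.111111| = √1.111111 = 1.054
ρ > 1, so Jacobi diverges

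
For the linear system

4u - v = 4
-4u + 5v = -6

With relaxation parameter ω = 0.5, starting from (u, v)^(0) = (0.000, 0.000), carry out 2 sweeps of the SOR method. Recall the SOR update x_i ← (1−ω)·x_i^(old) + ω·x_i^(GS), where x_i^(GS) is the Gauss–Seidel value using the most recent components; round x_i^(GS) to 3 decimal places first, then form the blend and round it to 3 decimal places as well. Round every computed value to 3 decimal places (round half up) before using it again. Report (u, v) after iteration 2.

(0.700, -0.520)

Iteration 1:
  u: GS value = (4 - (-1)·0.000) / (4) = 1.000;  u ← (1−ω)·0.000 + ω·1.000 = 0.500
  v: GS value = (-6 - (-4)·0.500) / (5) = -0.800;  v ← (1−ω)·0.000 + ω·-0.800 = -0.400
Iteration 2:
  u: GS value = (4 - (-1)·-0.400) / (4) = 0.900;  u ← (1−ω)·0.500 + ω·0.900 = 0.700
  v: GS value = (-6 - (-4)·0.700) / (5) = -0.640;  v ← (1−ω)·-0.400 + ω·-0.640 = -0.520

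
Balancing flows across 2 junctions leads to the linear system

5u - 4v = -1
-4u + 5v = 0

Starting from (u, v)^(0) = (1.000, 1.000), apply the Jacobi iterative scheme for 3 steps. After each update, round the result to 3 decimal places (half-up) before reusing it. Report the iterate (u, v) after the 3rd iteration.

Iteration 1:
  u = (-1 - (-4)·1.000) / (5) = 0.600
  v = (0 - (-4)·1.000) / (5) = 0.800
Iteration 2:
  u = (-1 - (-4)·0.800) / (5) = 0.440
  v = (0 - (-4)·0.600) / (5) = 0.480
Iteration 3:
  u = (-1 - (-4)·0.480) / (5) = 0.184
  v = (0 - (-4)·0.440) / (5) = 0.352

(0.184, 0.352)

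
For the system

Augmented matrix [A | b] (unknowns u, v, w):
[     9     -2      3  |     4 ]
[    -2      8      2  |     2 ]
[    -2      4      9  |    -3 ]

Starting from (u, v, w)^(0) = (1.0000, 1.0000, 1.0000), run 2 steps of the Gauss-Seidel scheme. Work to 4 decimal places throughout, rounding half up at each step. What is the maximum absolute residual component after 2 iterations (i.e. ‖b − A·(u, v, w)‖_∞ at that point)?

Iteration 1:
  u = (4 - (-2)·1.0000 - (3)·1.0000) / (9) = 0.3333
  v = (2 - (-2)·0.3333 - (2)·1.0000) / (8) = 0.0833
  w = (-3 - (-2)·0.3333 - (4)·0.0833) / (9) = -0.2963
Iteration 2:
  u = (4 - (-2)·0.0833 - (3)·-0.2963) / (9) = 0.5617
  v = (2 - (-2)·0.5617 - (2)·-0.2963) / (8) = 0.4645
  w = (-3 - (-2)·0.5617 - (4)·0.4645) / (9) = -0.4150
Residual b − A·x = (1.1187, 0.2374, 0.0004); ∞-norm = 1.1187

1.1187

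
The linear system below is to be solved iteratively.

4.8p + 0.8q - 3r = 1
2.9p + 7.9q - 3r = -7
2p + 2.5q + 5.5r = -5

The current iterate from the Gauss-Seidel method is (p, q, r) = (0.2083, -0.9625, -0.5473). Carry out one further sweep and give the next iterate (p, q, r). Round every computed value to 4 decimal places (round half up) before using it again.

(0.0267, -1.1037, -0.4171)

One sweep:
  p = (1 - (0.8)·-0.9625 - (-3)·-0.5473) / (4.8) = 0.0267
  q = (-7 - (2.9)·0.0267 - (-3)·-0.5473) / (7.9) = -1.1037
  r = (-5 - (2)·0.0267 - (2.5)·-1.1037) / (5.5) = -0.4171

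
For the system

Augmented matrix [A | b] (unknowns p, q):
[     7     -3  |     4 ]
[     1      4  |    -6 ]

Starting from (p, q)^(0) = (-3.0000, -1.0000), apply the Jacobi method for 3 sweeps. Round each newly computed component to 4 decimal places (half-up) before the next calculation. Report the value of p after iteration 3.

-0.0867

Iteration 1:
  p = (4 - (-3)·-1.0000) / (7) = 0.1429
  q = (-6 - (1)·-3.0000) / (4) = -0.7500
Iteration 2:
  p = (4 - (-3)·-0.7500) / (7) = 0.2500
  q = (-6 - (1)·0.1429) / (4) = -1.5357
Iteration 3:
  p = (4 - (-3)·-1.5357) / (7) = -0.0867
  q = (-6 - (1)·0.2500) / (4) = -1.5625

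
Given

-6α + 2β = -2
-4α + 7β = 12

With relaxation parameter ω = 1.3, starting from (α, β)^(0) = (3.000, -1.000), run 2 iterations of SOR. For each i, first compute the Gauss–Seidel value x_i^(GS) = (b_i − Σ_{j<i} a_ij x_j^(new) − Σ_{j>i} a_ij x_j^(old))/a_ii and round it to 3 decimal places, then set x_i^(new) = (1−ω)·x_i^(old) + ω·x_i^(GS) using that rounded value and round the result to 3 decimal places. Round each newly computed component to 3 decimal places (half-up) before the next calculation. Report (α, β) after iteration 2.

Iteration 1:
  α: GS value = (-2 - (2)·-1.000) / (-6) = 0.000;  α ← (1−ω)·3.000 + ω·0.000 = -0.900
  β: GS value = (12 - (-4)·-0.900) / (7) = 1.200;  β ← (1−ω)·-1.000 + ω·1.200 = 1.860
Iteration 2:
  α: GS value = (-2 - (2)·1.860) / (-6) = 0.953;  α ← (1−ω)·-0.900 + ω·0.953 = 1.509
  β: GS value = (12 - (-4)·1.509) / (7) = 2.577;  β ← (1−ω)·1.860 + ω·2.577 = 2.792

(1.509, 2.792)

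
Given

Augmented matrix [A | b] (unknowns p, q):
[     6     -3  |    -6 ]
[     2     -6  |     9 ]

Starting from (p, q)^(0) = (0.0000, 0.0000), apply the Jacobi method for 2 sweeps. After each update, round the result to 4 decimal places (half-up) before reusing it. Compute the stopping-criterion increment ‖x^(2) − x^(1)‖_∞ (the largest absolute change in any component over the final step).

0.7500

Iteration 1:
  p = (-6 - (-3)·0.0000) / (6) = -1.0000
  q = (9 - (2)·0.0000) / (-6) = -1.5000
Iteration 2:
  p = (-6 - (-3)·-1.5000) / (6) = -1.7500
  q = (9 - (2)·-1.0000) / (-6) = -1.8333
Change: (-0.7500, -0.3333) → max |·| = 0.7500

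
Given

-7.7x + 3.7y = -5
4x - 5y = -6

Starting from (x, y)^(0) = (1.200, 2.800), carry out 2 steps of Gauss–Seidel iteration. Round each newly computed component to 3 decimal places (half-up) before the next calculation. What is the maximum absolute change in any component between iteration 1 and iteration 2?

Iteration 1:
  x = (-5 - (3.7)·2.800) / (-7.7) = 1.995
  y = (-6 - (4)·1.995) / (-5) = 2.796
Iteration 2:
  x = (-5 - (3.7)·2.796) / (-7.7) = 1.993
  y = (-6 - (4)·1.993) / (-5) = 2.794
Change: (-0.002, -0.002) → max |·| = 0.002

0.002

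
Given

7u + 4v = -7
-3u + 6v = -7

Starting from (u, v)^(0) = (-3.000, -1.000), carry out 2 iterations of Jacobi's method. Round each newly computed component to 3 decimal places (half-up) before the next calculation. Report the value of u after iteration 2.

0.524

Iteration 1:
  u = (-7 - (4)·-1.000) / (7) = -0.429
  v = (-7 - (-3)·-3.000) / (6) = -2.667
Iteration 2:
  u = (-7 - (4)·-2.667) / (7) = 0.524
  v = (-7 - (-3)·-0.429) / (6) = -1.381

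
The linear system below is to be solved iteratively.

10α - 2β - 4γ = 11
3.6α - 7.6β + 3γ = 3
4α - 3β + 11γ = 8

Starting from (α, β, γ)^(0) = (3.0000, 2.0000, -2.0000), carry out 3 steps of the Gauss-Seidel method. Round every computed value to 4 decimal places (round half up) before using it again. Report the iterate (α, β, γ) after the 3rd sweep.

(1.2992, 0.3805, 0.3586)

Iteration 1:
  α = (11 - (-2)·2.0000 - (-4)·-2.0000) / (10) = 0.7000
  β = (3 - (3.6)·0.7000 - (3)·-2.0000) / (-7.6) = -0.8526
  γ = (8 - (4)·0.7000 - (-3)·-0.8526) / (11) = 0.2402
Iteration 2:
  α = (11 - (-2)·-0.8526 - (-4)·0.2402) / (10) = 1.0256
  β = (3 - (3.6)·1.0256 - (3)·0.2402) / (-7.6) = 0.1859
  γ = (8 - (4)·1.0256 - (-3)·0.1859) / (11) = 0.4050
Iteration 3:
  α = (11 - (-2)·0.1859 - (-4)·0.4050) / (10) = 1.2992
  β = (3 - (3.6)·1.2992 - (3)·0.4050) / (-7.6) = 0.3805
  γ = (8 - (4)·1.2992 - (-3)·0.3805) / (11) = 0.3586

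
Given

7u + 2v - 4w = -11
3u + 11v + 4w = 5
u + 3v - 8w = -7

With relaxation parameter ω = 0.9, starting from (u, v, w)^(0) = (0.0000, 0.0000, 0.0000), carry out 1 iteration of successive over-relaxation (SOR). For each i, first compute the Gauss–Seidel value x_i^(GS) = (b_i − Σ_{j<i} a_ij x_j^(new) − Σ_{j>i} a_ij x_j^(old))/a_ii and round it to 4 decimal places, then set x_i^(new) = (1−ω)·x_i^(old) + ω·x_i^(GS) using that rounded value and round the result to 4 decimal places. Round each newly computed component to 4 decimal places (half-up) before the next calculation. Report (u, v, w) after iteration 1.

Iteration 1:
  u: GS value = (-11 - (2)·0.0000 - (-4)·0.0000) / (7) = -1.5714;  u ← (1−ω)·0.0000 + ω·-1.5714 = -1.4143
  v: GS value = (5 - (3)·-1.4143 - (4)·0.0000) / (11) = 0.8403;  v ← (1−ω)·0.0000 + ω·0.8403 = 0.7563
  w: GS value = (-7 - (1)·-1.4143 - (3)·0.7563) / (-8) = 0.9818;  w ← (1−ω)·0.0000 + ω·0.9818 = 0.8836

(-1.4143, 0.7563, 0.8836)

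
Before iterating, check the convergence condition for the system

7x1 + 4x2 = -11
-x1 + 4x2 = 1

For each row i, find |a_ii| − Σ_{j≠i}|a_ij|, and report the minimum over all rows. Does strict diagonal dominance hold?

3

row 1: |7| − (4) = 3
row 2: |4| − (1) = 3
minimum over rows = 3 → strictly diagonally dominant (convergence guaranteed)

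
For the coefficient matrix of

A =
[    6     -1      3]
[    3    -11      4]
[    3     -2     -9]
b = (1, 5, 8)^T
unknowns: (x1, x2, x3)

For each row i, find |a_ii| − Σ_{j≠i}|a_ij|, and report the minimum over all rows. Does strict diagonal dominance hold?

2

row 1: |6| − (1+3) = 2
row 2: |-11| − (3+4) = 4
row 3: |-9| − (3+2) = 4
minimum over rows = 2 → strictly diagonally dominant (convergence guaranteed)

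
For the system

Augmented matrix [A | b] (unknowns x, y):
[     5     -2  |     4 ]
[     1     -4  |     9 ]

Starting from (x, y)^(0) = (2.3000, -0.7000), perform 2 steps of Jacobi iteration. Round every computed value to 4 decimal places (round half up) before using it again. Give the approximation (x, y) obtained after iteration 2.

Iteration 1:
  x = (4 - (-2)·-0.7000) / (5) = 0.5200
  y = (9 - (1)·2.3000) / (-4) = -1.6750
Iteration 2:
  x = (4 - (-2)·-1.6750) / (5) = 0.1300
  y = (9 - (1)·0.5200) / (-4) = -2.1200

(0.1300, -2.1200)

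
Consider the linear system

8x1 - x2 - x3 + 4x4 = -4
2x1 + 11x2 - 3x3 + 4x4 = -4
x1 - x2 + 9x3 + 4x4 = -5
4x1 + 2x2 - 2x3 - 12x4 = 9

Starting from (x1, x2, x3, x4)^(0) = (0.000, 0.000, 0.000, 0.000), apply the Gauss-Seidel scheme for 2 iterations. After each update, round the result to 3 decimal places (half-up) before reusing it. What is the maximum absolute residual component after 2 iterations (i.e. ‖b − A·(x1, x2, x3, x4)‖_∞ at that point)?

0.808

Iteration 1:
  x1 = (-4 - (-1)·0.000 - (-1)·0.000 - (4)·0.000) / (8) = -0.500
  x2 = (-4 - (2)·-0.500 - (-3)·0.000 - (4)·0.000) / (11) = -0.273
  x3 = (-5 - (1)·-0.500 - (-1)·-0.273 - (4)·0.000) / (9) = -0.530
  x4 = (9 - (4)·-0.500 - (2)·-0.273 - (-2)·-0.530) / (-12) = -0.874
Iteration 2:
  x1 = (-4 - (-1)·-0.273 - (-1)·-0.530 - (4)·-0.874) / (8) = -0.163
  x2 = (-4 - (2)·-0.163 - (-3)·-0.530 - (4)·-0.874) / (11) = -0.161
  x3 = (-5 - (1)·-0.163 - (-1)·-0.161 - (4)·-0.874) / (9) = -0.167
  x4 = (9 - (4)·-0.163 - (2)·-0.161 - (-2)·-0.167) / (-12) = -0.803
Residual b − A·x = (0.188, 0.808, -0.283, 0.004); ∞-norm = 0.808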